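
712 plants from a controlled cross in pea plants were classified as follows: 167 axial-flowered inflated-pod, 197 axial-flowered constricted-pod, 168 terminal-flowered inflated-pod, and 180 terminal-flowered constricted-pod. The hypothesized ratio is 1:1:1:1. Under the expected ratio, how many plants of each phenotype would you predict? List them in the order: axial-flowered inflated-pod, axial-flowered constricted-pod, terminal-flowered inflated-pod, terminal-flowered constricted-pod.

178, 178, 178, 178

Under the 1:1:1:1 hypothesis (Σ ratio = 4, N = 712):
  axial-flowered inflated-pod: 712 × 1/4 = 178
  axial-flowered constricted-pod: 712 × 1/4 = 178
  terminal-flowered inflated-pod: 712 × 1/4 = 178
  terminal-flowered constricted-pod: 712 × 1/4 = 178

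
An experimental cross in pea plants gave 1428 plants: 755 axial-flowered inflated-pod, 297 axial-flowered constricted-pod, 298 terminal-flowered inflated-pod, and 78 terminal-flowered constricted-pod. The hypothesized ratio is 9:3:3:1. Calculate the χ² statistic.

10.929

The 9:3:3:1 ratio has 16 parts, so with N = 1428 the expected counts are:
  axial-flowered inflated-pod: 1428 × 9/16 = 803.25
  axial-flowered constricted-pod: 1428 × 3/16 = 267.75
  terminal-flowered inflated-pod: 1428 × 3/16 = 267.75
  terminal-flowered constricted-pod: 1428 × 1/16 = 89.25
χ² = Σ (O − E)² / E
  axial-flowered inflated-pod: (755 − 803.25)² / 803.25 = 2.8983
  axial-flowered constricted-pod: (297 − 267.75)² / 267.75 = 3.1954
  terminal-flowered inflated-pod: (298 − 267.75)² / 267.75 = 3.4176
  terminal-flowered constricted-pod: (78 − 89.25)² / 89.25 = 1.4181
χ² = 2.8983 + 3.1954 + 3.4176 + 1.4181 = 10.9294 ≈ 10.929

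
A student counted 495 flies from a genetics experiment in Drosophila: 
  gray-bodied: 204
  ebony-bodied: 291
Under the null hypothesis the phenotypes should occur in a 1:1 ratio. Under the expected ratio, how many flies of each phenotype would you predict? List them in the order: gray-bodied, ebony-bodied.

247.5, 247.5

The 1:1 ratio has 2 parts, so with N = 495 the expected counts are:
  gray-bodied: 495 × 1/2 = 247.5
  ebony-bodied: 495 × 1/2 = 247.5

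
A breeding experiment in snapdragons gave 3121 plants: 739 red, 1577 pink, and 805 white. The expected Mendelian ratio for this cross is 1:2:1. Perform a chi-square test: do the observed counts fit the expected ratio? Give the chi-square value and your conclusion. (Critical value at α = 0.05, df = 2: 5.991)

Expected counts for N = 3121 under a 1:2:1 ratio (total parts = 4):
  red: 3121 × 1/4 = 780.25
  pink: 3121 × 2/4 = 1560.5
  white: 3121 × 1/4 = 780.25
χ² = Σ (O − E)² / E
  red: (739 − 780.25)² / 780.25 = 2.1808
  pink: (1577 − 1560.5)² / 1560.5 = 0.1745
  white: (805 − 780.25)² / 780.25 = 0.7851
χ² = 2.1808 + 0.1745 + 0.7851 = 3.1404 ≈ 3.140
Degrees of freedom = 3 − 1 = 2; critical value at α = 0.05 is 5.991.
Since 3.140 < 5.991, we fail to reject the null hypothesis — the data are consistent with the 1:2:1 ratio.

3.140; consistent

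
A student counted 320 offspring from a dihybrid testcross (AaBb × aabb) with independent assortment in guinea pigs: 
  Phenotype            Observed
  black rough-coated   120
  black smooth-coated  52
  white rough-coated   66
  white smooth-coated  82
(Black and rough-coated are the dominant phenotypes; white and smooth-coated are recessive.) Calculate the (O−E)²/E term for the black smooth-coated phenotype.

A dihybrid testcross with independent assortment gives a 1:1:1:1 ratio.
Total ratio parts = 4. Expected numbers out of 320:
  black rough-coated: 320 × 1/4 = 80
  black smooth-coated: 320 × 1/4 = 80
  white rough-coated: 320 × 1/4 = 80
  white smooth-coated: 320 × 1/4 = 80
Contribution of black smooth-coated: (52 − 80)² / 80 = 9.8000

9.800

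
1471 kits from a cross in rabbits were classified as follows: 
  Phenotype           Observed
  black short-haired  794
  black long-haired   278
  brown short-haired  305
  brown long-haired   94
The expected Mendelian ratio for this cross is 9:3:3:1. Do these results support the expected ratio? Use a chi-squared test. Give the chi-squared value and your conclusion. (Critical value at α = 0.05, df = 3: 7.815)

The 9:3:3:1 ratio has 16 parts, so with N = 1471 the expected counts are:
  black short-haired: 1471 × 9/16 = 827.4375
  black long-haired: 1471 × 3/16 = 275.8125
  brown short-haired: 1471 × 3/16 = 275.8125
  brown long-haired: 1471 × 1/16 = 91.9375
χ² = Σ (O − E)² / E
  black short-haired: (794 − 827.4375)² / 827.4375 = 1.3512
  black long-haired: (278 − 275.8125)² / 275.8125 = 0.0173
  brown short-haired: (305 − 275.8125)² / 275.8125 = 3.0887
  brown long-haired: (94 − 91.9375)² / 91.9375 = 0.0463
χ² = 1.3512 + 0.0173 + 3.0887 + 0.0463 = 4.5035 ≈ 4.504
Degrees of freedom = 4 − 1 = 3; critical value at α = 0.05 is 7.815.
Since 4.504 < 7.815, we fail to reject the null hypothesis — the data are consistent with the 9:3:3:1 ratio.

4.504; consistent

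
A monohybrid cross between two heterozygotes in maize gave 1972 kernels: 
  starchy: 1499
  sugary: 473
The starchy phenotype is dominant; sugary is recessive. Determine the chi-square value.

1.082

For a monohybrid cross between heterozygotes with complete dominance, the expected phenotypic ratio is 3:1.
Under the 3:1 hypothesis (Σ ratio = 4, N = 1972):
  starchy: 1972 × 3/4 = 1479
  sugary: 1972 × 1/4 = 493
χ² = Σ (O − E)² / E
  starchy: (1499 − 1479)² / 1479 = 0.2705
  sugary: (473 − 493)² / 493 = 0.8114
χ² = 0.2705 + 0.8114 = 1.0819 ≈ 1.082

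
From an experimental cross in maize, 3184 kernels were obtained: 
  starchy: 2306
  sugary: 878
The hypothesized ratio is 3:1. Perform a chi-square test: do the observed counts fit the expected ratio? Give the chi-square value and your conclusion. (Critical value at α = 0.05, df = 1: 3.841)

Expected counts for N = 3184 under a 3:1 ratio (total parts = 4):
  starchy: 3184 × 3/4 = 2388
  sugary: 3184 × 1/4 = 796
χ² = Σ (O − E)² / E
  starchy: (2306 − 2388)² / 2388 = 2.8157
  sugary: (878 − 796)² / 796 = 8.4472
χ² = 2.8157 + 8.4472 = 11.2629 ≈ 11.263
Degrees of freedom = 2 − 1 = 1; critical value at α = 0.05 is 3.841.
Since 11.263 > 3.841, we reject the null hypothesis — the data do not fit the 3:1 ratio.

11.263; not consistent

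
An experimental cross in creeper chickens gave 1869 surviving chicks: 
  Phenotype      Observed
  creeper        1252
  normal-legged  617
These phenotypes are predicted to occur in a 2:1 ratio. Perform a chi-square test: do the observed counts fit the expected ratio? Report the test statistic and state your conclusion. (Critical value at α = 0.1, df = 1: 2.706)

0.087; consistent

Expected counts for N = 1869 under a 2:1 ratio (total parts = 3):
  creeper: 1869 × 2/3 = 1246
  normal-legged: 1869 × 1/3 = 623
χ² = Σ (O − E)² / E
  creeper: (1252 − 1246)² / 1246 = 0.0289
  normal-legged: (617 − 623)² / 623 = 0.0578
χ² = 0.0289 + 0.0578 = 0.0867 ≈ 0.087
Degrees of freedom = 2 − 1 = 1; critical value at α = 0.1 is 2.706.
Since 0.087 < 2.706, we fail to reject the null hypothesis — the data are consistent with the 2:1 ratio.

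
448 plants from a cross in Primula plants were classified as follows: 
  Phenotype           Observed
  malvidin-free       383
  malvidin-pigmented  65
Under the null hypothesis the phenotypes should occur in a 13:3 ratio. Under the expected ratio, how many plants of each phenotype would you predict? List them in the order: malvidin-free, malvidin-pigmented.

364, 84

Under the 13:3 hypothesis (Σ ratio = 16, N = 448):
  malvidin-free: 448 × 13/16 = 364
  malvidin-pigmented: 448 × 3/16 = 84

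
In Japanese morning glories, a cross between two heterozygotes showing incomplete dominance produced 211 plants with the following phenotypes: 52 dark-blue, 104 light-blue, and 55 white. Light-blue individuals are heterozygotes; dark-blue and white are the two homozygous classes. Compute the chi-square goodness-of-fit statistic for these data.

0.128

With incomplete dominance, a heterozygote × heterozygote cross gives a 1:2:1 phenotypic ratio.
Under the 1:2:1 hypothesis (Σ ratio = 4, N = 211):
  dark-blue: 211 × 1/4 = 52.75
  light-blue: 211 × 2/4 = 105.5
  white: 211 × 1/4 = 52.75
χ² = Σ (O − E)² / E
  dark-blue: (52 − 52.75)² / 52.75 = 0.0107
  light-blue: (104 − 105.5)² / 105.5 = 0.0213
  white: (55 − 52.75)² / 52.75 = 0.0960
χ² = 0.0107 + 0.0213 + 0.0960 = 0.128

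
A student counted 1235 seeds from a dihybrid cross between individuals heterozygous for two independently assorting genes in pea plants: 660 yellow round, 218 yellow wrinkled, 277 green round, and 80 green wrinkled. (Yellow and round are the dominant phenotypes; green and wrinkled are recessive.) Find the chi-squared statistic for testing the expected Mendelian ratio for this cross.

A dihybrid F₂ with independent assortment and complete dominance at both loci gives a 9:3:3:1 phenotypic ratio.
Expected counts for N = 1235 under a 9:3:3:1 ratio (total parts = 16):
  yellow round: 1235 × 9/16 = 694.6875
  yellow wrinkled: 1235 × 3/16 = 231.5625
  green round: 1235 × 3/16 = 231.5625
  green wrinkled: 1235 × 1/16 = 77.1875
χ² = Σ (O − E)² / E
  yellow round: (660 − 694.6875)² / 694.6875 = 1.7320
  yellow wrinkled: (218 − 231.5625)² / 231.5625 = 0.7943
  green round: (277 − 231.5625)² / 231.5625 = 8.9158
  green wrinkled: (80 − 77.1875)² / 77.1875 = 0.1025
χ² = 1.7320 + 0.7943 + 8.9158 + 0.1025 = 11.5446 ≈ 11.545

11.545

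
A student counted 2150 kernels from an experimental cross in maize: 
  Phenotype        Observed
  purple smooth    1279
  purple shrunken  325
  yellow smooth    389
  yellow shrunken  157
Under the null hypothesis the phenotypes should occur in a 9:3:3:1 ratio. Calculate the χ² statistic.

Under the 9:3:3:1 hypothesis (Σ ratio = 16, N = 2150):
  purple smooth: 2150 × 9/16 = 1209.375
  purple shrunken: 2150 × 3/16 = 403.125
  yellow smooth: 2150 × 3/16 = 403.125
  yellow shrunken: 2150 × 1/16 = 134.375
χ² = Σ (O − E)² / E
  purple smooth: (1279 − 1209.375)² / 1209.375 = 4.0084
  purple shrunken: (325 − 403.125)² / 403.125 = 15.1405
  yellow smooth: (389 − 403.125)² / 403.125 = 0.4949
  yellow shrunken: (157 − 134.375)² / 134.375 = 3.8094
χ² = 4.0084 + 15.1405 + 0.4949 + 3.8094 = 23.4532 ≈ 23.453

23.453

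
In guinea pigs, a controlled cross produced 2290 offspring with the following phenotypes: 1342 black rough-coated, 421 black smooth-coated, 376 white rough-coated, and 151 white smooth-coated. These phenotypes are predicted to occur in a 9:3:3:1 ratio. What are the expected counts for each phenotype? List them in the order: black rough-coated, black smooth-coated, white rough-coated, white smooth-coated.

1288.125, 429.375, 429.375, 143.125

The 9:3:3:1 ratio has 16 parts, so with N = 2290 the expected counts are:
  black rough-coated: 2290 × 9/16 = 1288.125
  black smooth-coated: 2290 × 3/16 = 429.375
  white rough-coated: 2290 × 3/16 = 429.375
  white smooth-coated: 2290 × 1/16 = 143.125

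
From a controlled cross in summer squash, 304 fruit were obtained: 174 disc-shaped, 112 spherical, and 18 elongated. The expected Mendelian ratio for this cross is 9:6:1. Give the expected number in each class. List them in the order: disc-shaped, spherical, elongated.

Expected counts for N = 304 under a 9:6:1 ratio (total parts = 16):
  disc-shaped: 304 × 9/16 = 171
  spherical: 304 × 6/16 = 114
  elongated: 304 × 1/16 = 19

171, 114, 19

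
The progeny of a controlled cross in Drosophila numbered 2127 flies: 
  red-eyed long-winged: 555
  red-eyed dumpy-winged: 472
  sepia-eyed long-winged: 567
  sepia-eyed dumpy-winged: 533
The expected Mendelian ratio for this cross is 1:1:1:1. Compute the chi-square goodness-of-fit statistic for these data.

10.070

The 1:1:1:1 ratio has 4 parts, so with N = 2127 the expected counts are:
  red-eyed long-winged: 2127 × 1/4 = 531.75
  red-eyed dumpy-winged: 2127 × 1/4 = 531.75
  sepia-eyed long-winged: 2127 × 1/4 = 531.75
  sepia-eyed dumpy-winged: 2127 × 1/4 = 531.75
χ² = Σ (O − E)² / E
  red-eyed long-winged: (555 − 531.75)² / 531.75 = 1.0166
  red-eyed dumpy-winged: (472 − 531.75)² / 531.75 = 6.7138
  sepia-eyed long-winged: (567 − 531.75)² / 531.75 = 2.3367
  sepia-eyed dumpy-winged: (533 − 531.75)² / 531.75 = 0.0029
χ² = 1.0166 + 6.7138 + 2.3367 + 0.0029 = 10.070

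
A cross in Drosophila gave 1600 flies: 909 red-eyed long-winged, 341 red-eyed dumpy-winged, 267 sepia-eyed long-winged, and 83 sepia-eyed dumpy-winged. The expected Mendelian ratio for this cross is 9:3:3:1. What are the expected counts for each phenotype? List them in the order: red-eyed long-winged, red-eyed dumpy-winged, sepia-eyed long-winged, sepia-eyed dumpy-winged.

900, 300, 300, 100

The 9:3:3:1 ratio has 16 parts, so with N = 1600 the expected counts are:
  red-eyed long-winged: 1600 × 9/16 = 900
  red-eyed dumpy-winged: 1600 × 3/16 = 300
  sepia-eyed long-winged: 1600 × 3/16 = 300
  sepia-eyed dumpy-winged: 1600 × 1/16 = 100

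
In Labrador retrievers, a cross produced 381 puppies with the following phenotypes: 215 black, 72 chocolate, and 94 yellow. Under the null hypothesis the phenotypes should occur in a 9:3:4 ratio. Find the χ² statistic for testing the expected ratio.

The 9:3:4 ratio has 16 parts, so with N = 381 the expected counts are:
  black: 381 × 9/16 = 214.3125
  chocolate: 381 × 3/16 = 71.4375
  yellow: 381 × 4/16 = 95.25
χ² = Σ (O − E)² / E
  black: (215 − 214.3125)² / 214.3125 = 0.0022
  chocolate: (72 − 71.4375)² / 71.4375 = 0.0044
  yellow: (94 − 95.25)² / 95.25 = 0.0164
χ² = 0.0022 + 0.0044 + 0.0164 = 0.023

0.023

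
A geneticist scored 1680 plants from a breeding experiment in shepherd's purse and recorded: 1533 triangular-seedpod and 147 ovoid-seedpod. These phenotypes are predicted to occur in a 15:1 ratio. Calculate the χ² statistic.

The 15:1 ratio has 16 parts, so with N = 1680 the expected counts are:
  triangular-seedpod: 1680 × 15/16 = 1575
  ovoid-seedpod: 1680 × 1/16 = 105
χ² = Σ (O − E)² / E
  triangular-seedpod: (1533 − 1575)² / 1575 = 1.1200
  ovoid-seedpod: (147 − 105)² / 105 = 16.8000
χ² = 1.1200 + 16.8000 = 17.920

17.920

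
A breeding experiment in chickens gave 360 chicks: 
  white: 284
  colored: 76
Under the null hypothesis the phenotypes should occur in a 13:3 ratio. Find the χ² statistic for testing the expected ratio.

1.317

The 13:3 ratio has 16 parts, so with N = 360 the expected counts are:
  white: 360 × 13/16 = 292.5
  colored: 360 × 3/16 = 67.5
χ² = Σ (O − E)² / E
  white: (284 − 292.5)² / 292.5 = 0.2470
  colored: (76 − 67.5)² / 67.5 = 1.0704
χ² = 0.2470 + 1.0704 = 1.3174 ≈ 1.317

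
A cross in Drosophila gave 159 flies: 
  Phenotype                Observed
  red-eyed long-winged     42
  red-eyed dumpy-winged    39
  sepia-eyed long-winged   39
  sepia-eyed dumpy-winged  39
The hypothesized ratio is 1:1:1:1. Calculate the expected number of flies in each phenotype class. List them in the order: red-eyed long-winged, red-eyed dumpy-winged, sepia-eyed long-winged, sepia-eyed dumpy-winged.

The 1:1:1:1 ratio has 4 parts, so with N = 159 the expected counts are:
  red-eyed long-winged: 159 × 1/4 = 39.75
  red-eyed dumpy-winged: 159 × 1/4 = 39.75
  sepia-eyed long-winged: 159 × 1/4 = 39.75
  sepia-eyed dumpy-winged: 159 × 1/4 = 39.75

39.75, 39.75, 39.75, 39.75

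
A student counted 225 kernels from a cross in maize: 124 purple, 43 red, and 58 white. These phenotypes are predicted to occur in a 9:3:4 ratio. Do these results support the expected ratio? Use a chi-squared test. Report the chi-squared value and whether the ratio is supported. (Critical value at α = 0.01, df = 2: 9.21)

0.122; consistent

The 9:3:4 ratio has 16 parts, so with N = 225 the expected counts are:
  purple: 225 × 9/16 = 126.5625
  red: 225 × 3/16 = 42.1875
  white: 225 × 4/16 = 56.25
χ² = Σ (O − E)² / E
  purple: (124 − 126.5625)² / 126.5625 = 0.0519
  red: (43 − 42.1875)² / 42.1875 = 0.0156
  white: (58 − 56.25)² / 56.25 = 0.0544
χ² = 0.0519 + 0.0156 + 0.0544 = 0.1219 ≈ 0.122
Degrees of freedom = 3 − 1 = 2; critical value at α = 0.01 is 9.21.
Since 0.122 < 9.21, we fail to reject the null hypothesis — the data are consistent with the 9:3:4 ratio.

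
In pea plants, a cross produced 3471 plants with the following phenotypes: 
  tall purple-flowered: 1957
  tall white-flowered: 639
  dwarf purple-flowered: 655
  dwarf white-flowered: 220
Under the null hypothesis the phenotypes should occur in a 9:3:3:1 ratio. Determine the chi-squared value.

0.295

Total ratio parts = 16. Expected numbers out of 3471:
  tall purple-flowered: 3471 × 9/16 = 1952.4375
  tall white-flowered: 3471 × 3/16 = 650.8125
  dwarf purple-flowered: 3471 × 3/16 = 650.8125
  dwarf white-flowered: 3471 × 1/16 = 216.9375
χ² = Σ (O − E)² / E
  tall purple-flowered: (1957 − 1952.4375)² / 1952.4375 = 0.0107
  tall white-flowered: (639 − 650.8125)² / 650.8125 = 0.2144
  dwarf purple-flowered: (655 − 650.8125)² / 650.8125 = 0.0269
  dwarf white-flowered: (220 − 216.9375)² / 216.9375 = 0.0432
χ² = 0.0107 + 0.2144 + 0.0269 + 0.0432 = 0.2952 ≈ 0.295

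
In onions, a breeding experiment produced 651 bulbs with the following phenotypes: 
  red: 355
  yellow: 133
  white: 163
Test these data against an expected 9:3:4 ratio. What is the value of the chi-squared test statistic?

1.322

The 9:3:4 ratio has 16 parts, so with N = 651 the expected counts are:
  red: 651 × 9/16 = 366.1875
  yellow: 651 × 3/16 = 122.0625
  white: 651 × 4/16 = 162.75
χ² = Σ (O − E)² / E
  red: (355 − 366.1875)² / 366.1875 = 0.3418
  yellow: (133 − 122.0625)² / 122.0625 = 0.9801
  white: (163 − 162.75)² / 162.75 = 0.0004
χ² = 0.3418 + 0.9801 + 0.0004 = 1.3223 ≈ 1.322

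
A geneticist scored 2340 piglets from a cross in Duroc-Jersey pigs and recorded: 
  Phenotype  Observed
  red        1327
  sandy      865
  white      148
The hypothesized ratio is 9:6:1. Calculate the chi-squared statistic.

0.287

Under the 9:6:1 hypothesis (Σ ratio = 16, N = 2340):
  red: 2340 × 9/16 = 1316.25
  sandy: 2340 × 6/16 = 877.5
  white: 2340 × 1/16 = 146.25
χ² = Σ (O − E)² / E
  red: (1327 − 1316.25)² / 1316.25 = 0.0878
  sandy: (865 − 877.5)² / 877.5 = 0.1781
  white: (148 − 146.25)² / 146.25 = 0.0209
χ² = 0.0878 + 0.1781 + 0.0209 = 0.2868 ≈ 0.287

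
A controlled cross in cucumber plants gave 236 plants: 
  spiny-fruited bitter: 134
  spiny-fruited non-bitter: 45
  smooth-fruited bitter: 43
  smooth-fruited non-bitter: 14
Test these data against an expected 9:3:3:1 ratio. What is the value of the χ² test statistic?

0.098

Expected counts for N = 236 under a 9:3:3:1 ratio (total parts = 16):
  spiny-fruited bitter: 236 × 9/16 = 132.75
  spiny-fruited non-bitter: 236 × 3/16 = 44.25
  smooth-fruited bitter: 236 × 3/16 = 44.25
  smooth-fruited non-bitter: 236 × 1/16 = 14.75
χ² = Σ (O − E)² / E
  spiny-fruited bitter: (134 − 132.75)² / 132.75 = 0.0118
  spiny-fruited non-bitter: (45 − 44.25)² / 44.25 = 0.0127
  smooth-fruited bitter: (43 − 44.25)² / 44.25 = 0.0353
  smooth-fruited non-bitter: (14 − 14.75)² / 14.75 = 0.0381
χ² = 0.0118 + 0.0127 + 0.0353 + 0.0381 = 0.0979 ≈ 0.098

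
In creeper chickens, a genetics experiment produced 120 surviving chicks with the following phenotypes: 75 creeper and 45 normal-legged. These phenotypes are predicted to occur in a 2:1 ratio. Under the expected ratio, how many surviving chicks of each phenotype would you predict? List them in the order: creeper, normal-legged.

Total ratio parts = 3. Expected numbers out of 120:
  creeper: 120 × 2/3 = 80
  normal-legged: 120 × 1/3 = 40

80, 40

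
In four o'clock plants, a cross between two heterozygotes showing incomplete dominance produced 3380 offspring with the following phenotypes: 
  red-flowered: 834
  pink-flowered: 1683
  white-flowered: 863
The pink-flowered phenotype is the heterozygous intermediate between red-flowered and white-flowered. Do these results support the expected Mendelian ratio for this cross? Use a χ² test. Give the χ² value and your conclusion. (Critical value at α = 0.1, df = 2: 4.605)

With incomplete dominance, a heterozygote × heterozygote cross gives a 1:2:1 phenotypic ratio.
The 1:2:1 ratio has 4 parts, so with N = 3380 the expected counts are:
  red-flowered: 3380 × 1/4 = 845
  pink-flowered: 3380 × 2/4 = 1690
  white-flowered: 3380 × 1/4 = 845
χ² = Σ (O − E)² / E
  red-flowered: (834 − 845)² / 845 = 0.1432
  pink-flowered: (1683 − 1690)² / 1690 = 0.0290
  white-flowered: (863 − 845)² / 845 = 0.3834
χ² = 0.1432 + 0.0290 + 0.3834 = 0.5556 ≈ 0.556
Degrees of freedom = 3 − 1 = 2; critical value at α = 0.1 is 4.605.
Since 0.556 < 4.605, we fail to reject the null hypothesis — the data are consistent with the 1:2:1 ratio.

0.556; consistent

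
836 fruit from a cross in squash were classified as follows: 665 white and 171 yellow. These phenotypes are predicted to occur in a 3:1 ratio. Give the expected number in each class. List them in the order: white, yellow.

The 3:1 ratio has 4 parts, so with N = 836 the expected counts are:
  white: 836 × 3/4 = 627
  yellow: 836 × 1/4 = 209

627, 209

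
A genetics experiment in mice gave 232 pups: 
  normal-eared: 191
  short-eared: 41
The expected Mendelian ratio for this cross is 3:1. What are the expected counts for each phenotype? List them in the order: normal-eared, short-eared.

Under the 3:1 hypothesis (Σ ratio = 4, N = 232):
  normal-eared: 232 × 3/4 = 174
  short-eared: 232 × 1/4 = 58

174, 58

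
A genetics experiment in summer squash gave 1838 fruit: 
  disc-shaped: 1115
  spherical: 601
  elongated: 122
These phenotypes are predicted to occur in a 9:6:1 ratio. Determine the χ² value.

18.107

The 9:6:1 ratio has 16 parts, so with N = 1838 the expected counts are:
  disc-shaped: 1838 × 9/16 = 1033.875
  spherical: 1838 × 6/16 = 689.25
  elongated: 1838 × 1/16 = 114.875
χ² = Σ (O − E)² / E
  disc-shaped: (1115 − 1033.875)² / 1033.875 = 6.3656
  spherical: (601 − 689.25)² / 689.25 = 11.2993
  elongated: (122 − 114.875)² / 114.875 = 0.4419
χ² = 6.3656 + 11.2993 + 0.4419 = 18.1068 ≈ 18.107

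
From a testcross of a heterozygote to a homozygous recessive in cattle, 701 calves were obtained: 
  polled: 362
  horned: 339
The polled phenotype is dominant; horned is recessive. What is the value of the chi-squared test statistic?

0.755

A testcross of a heterozygote (Aa × aa) gives a 1:1 phenotypic ratio.
Expected counts for N = 701 under a 1:1 ratio (total parts = 2):
  polled: 701 × 1/2 = 350.5
  horned: 701 × 1/2 = 350.5
χ² = Σ (O − E)² / E
  polled: (362 − 350.5)² / 350.5 = 0.3773
  horned: (339 − 350.5)² / 350.5 = 0.3773
χ² = 0.3773 + 0.3773 = 0.7546 ≈ 0.755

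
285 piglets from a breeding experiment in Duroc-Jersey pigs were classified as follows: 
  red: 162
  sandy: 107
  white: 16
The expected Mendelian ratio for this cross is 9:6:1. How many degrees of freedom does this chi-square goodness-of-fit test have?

A goodness-of-fit test with 3 phenotype classes has df = 3 − 1 = 2.

2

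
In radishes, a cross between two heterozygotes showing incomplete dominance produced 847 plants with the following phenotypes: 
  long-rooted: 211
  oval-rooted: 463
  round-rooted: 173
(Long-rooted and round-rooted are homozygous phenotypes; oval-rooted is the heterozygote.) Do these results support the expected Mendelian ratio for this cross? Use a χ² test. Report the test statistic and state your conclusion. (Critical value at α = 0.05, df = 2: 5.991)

10.778; not consistent

With incomplete dominance, a heterozygote × heterozygote cross gives a 1:2:1 phenotypic ratio.
The 1:2:1 ratio has 4 parts, so with N = 847 the expected counts are:
  long-rooted: 847 × 1/4 = 211.75
  oval-rooted: 847 × 2/4 = 423.5
  round-rooted: 847 × 1/4 = 211.75
χ² = Σ (O − E)² / E
  long-rooted: (211 − 211.75)² / 211.75 = 0.0027
  oval-rooted: (463 − 423.5)² / 423.5 = 3.6842
  round-rooted: (173 − 211.75)² / 211.75 = 7.0912
χ² = 0.0027 + 3.6842 + 7.0912 = 10.7781 ≈ 10.778
Degrees of freedom = 3 − 1 = 2; critical value at α = 0.05 is 5.991.
Since 10.778 > 5.991, we reject the null hypothesis — the data do not fit the 1:2:1 ratio.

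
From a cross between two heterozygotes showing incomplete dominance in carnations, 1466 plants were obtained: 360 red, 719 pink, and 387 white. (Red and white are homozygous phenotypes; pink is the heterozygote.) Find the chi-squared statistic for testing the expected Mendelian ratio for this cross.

With incomplete dominance, a heterozygote × heterozygote cross gives a 1:2:1 phenotypic ratio.
Expected counts for N = 1466 under a 1:2:1 ratio (total parts = 4):
  red: 1466 × 1/4 = 366.5
  pink: 1466 × 2/4 = 733
  white: 1466 × 1/4 = 366.5
χ² = Σ (O − E)² / E
  red: (360 − 366.5)² / 366.5 = 0.1153
  pink: (719 − 733)² / 733 = 0.2674
  white: (387 − 366.5)² / 366.5 = 1.1467
χ² = 0.1153 + 0.2674 + 1.1467 = 1.5294 ≈ 1.529

1.529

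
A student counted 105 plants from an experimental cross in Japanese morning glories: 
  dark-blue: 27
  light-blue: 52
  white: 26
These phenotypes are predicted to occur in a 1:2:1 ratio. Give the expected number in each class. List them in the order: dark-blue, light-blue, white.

26.25, 52.5, 26.25

Total ratio parts = 4. Expected numbers out of 105:
  dark-blue: 105 × 1/4 = 26.25
  light-blue: 105 × 2/4 = 52.5
  white: 105 × 1/4 = 26.25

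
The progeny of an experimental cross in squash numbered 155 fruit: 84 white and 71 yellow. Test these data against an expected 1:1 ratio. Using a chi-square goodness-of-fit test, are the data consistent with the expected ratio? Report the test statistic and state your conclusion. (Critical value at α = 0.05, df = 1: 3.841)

1.090; consistent

The 1:1 ratio has 2 parts, so with N = 155 the expected counts are:
  white: 155 × 1/2 = 77.5
  yellow: 155 × 1/2 = 77.5
χ² = Σ (O − E)² / E
  white: (84 − 77.5)² / 77.5 = 0.5452
  yellow: (71 − 77.5)² / 77.5 = 0.5452
χ² = 0.5452 + 0.5452 = 1.0904 ≈ 1.090
Degrees of freedom = 2 − 1 = 1; critical value at α = 0.05 is 3.841.
Since 1.090 < 3.841, we fail to reject the null hypothesis — the data are consistent with the 1:1 ratio.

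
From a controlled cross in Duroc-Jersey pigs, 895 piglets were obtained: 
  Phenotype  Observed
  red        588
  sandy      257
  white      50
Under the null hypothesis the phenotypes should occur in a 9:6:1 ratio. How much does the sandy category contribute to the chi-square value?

The 9:6:1 ratio has 16 parts, so with N = 895 the expected counts are:
  red: 895 × 9/16 = 503.4375
  sandy: 895 × 6/16 = 335.625
  white: 895 × 1/16 = 55.9375
Contribution of sandy: (257 − 335.625)² / 335.625 = 18.4190

18.419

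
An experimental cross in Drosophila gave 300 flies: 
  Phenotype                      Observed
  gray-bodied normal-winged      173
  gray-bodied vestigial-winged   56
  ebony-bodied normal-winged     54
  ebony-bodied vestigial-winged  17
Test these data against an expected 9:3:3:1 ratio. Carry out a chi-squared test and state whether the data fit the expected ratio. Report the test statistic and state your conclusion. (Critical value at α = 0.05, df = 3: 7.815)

0.361; consistent

Expected counts for N = 300 under a 9:3:3:1 ratio (total parts = 16):
  gray-bodied normal-winged: 300 × 9/16 = 168.75
  gray-bodied vestigial-winged: 300 × 3/16 = 56.25
  ebony-bodied normal-winged: 300 × 3/16 = 56.25
  ebony-bodied vestigial-winged: 300 × 1/16 = 18.75
χ² = Σ (O − E)² / E
  gray-bodied normal-winged: (173 − 168.75)² / 168.75 = 0.1070
  gray-bodied vestigial-winged: (56 − 56.25)² / 56.25 = 0.0011
  ebony-bodied normal-winged: (54 − 56.25)² / 56.25 = 0.0900
  ebony-bodied vestigial-winged: (17 − 18.75)² / 18.75 = 0.1633
χ² = 0.1070 + 0.0011 + 0.0900 + 0.1633 = 0.3614 ≈ 0.361
Degrees of freedom = 4 − 1 = 3; critical value at α = 0.05 is 7.815.
Since 0.361 < 7.815, we fail to reject the null hypothesis — the data are consistent with the 9:3:3:1 ratio.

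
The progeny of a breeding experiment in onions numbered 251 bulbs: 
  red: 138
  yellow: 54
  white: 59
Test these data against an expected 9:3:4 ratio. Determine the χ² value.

1.319

Total ratio parts = 16. Expected numbers out of 251:
  red: 251 × 9/16 = 141.1875
  yellow: 251 × 3/16 = 47.0625
  white: 251 × 4/16 = 62.75
χ² = Σ (O − E)² / E
  red: (138 − 141.1875)² / 141.1875 = 0.0720
  yellow: (54 − 47.0625)² / 47.0625 = 1.0227
  white: (59 − 62.75)² / 62.75 = 0.2241
χ² = 0.0720 + 1.0227 + 0.2241 = 1.3188 ≈ 1.319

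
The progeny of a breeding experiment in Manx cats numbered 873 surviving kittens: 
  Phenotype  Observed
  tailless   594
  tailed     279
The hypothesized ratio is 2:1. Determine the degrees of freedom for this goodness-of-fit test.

A goodness-of-fit test with 2 phenotype classes has df = 2 − 1 = 1.

1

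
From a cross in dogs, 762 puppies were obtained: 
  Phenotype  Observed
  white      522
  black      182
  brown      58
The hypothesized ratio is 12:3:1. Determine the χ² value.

Expected counts for N = 762 under a 12:3:1 ratio (total parts = 16):
  white: 762 × 12/16 = 571.5
  black: 762 × 3/16 = 142.875
  brown: 762 × 1/16 = 47.625
χ² = Σ (O − E)² / E
  white: (522 − 571.5)² / 571.5 = 4.2874
  black: (182 − 142.875)² / 142.875 = 10.7140
  brown: (58 − 47.625)² / 47.625 = 2.2602
χ² = 4.2874 + 10.7140 + 2.2602 = 17.2616 ≈ 17.262

17.262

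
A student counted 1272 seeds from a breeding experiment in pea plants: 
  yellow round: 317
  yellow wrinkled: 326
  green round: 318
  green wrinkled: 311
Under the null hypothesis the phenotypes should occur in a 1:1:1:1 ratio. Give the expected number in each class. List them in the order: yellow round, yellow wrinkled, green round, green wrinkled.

318, 318, 318, 318

Expected counts for N = 1272 under a 1:1:1:1 ratio (total parts = 4):
  yellow round: 1272 × 1/4 = 318
  yellow wrinkled: 1272 × 1/4 = 318
  green round: 1272 × 1/4 = 318
  green wrinkled: 1272 × 1/4 = 318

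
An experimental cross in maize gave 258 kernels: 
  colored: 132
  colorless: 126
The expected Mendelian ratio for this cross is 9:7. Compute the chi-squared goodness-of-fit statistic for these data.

2.713

Under the 9:7 hypothesis (Σ ratio = 16, N = 258):
  colored: 258 × 9/16 = 145.125
  colorless: 258 × 7/16 = 112.875
χ² = Σ (O − E)² / E
  colored: (132 − 145.125)² / 145.125 = 1.1870
  colorless: (126 − 112.875)² / 112.875 = 1.5262
χ² = 1.1870 + 1.5262 = 2.7132 ≈ 2.713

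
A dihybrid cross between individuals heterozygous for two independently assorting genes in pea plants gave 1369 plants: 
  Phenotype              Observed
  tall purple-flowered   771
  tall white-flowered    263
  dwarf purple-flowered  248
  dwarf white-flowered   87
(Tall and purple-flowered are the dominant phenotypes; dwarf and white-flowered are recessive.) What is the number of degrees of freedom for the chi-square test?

3

A dihybrid F₂ with independent assortment and complete dominance at both loci gives a 9:3:3:1 phenotypic ratio.
A goodness-of-fit test with 4 phenotype classes has df = 4 − 1 = 3.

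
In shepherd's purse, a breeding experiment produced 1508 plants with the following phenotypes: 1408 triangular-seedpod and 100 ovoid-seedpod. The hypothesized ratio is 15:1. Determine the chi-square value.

Under the 15:1 hypothesis (Σ ratio = 16, N = 1508):
  triangular-seedpod: 1508 × 15/16 = 1413.75
  ovoid-seedpod: 1508 × 1/16 = 94.25
χ² = Σ (O − E)² / E
  triangular-seedpod: (1408 − 1413.75)² / 1413.75 = 0.0234
  ovoid-seedpod: (100 − 94.25)² / 94.25 = 0.3508
χ² = 0.0234 + 0.3508 = 0.3742 ≈ 0.374

0.374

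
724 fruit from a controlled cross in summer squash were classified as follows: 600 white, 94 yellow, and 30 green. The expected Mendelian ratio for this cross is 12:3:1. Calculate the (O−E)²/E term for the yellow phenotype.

12.840

Total ratio parts = 16. Expected numbers out of 724:
  white: 724 × 12/16 = 543
  yellow: 724 × 3/16 = 135.75
  green: 724 × 1/16 = 45.25
Contribution of yellow: (94 − 135.75)² / 135.75 = 12.8402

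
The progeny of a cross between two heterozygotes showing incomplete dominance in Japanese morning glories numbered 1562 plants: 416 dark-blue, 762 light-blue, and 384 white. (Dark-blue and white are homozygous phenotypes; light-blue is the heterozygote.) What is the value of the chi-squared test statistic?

2.236

With incomplete dominance, a heterozygote × heterozygote cross gives a 1:2:1 phenotypic ratio.
Under the 1:2:1 hypothesis (Σ ratio = 4, N = 1562):
  dark-blue: 1562 × 1/4 = 390.5
  light-blue: 1562 × 2/4 = 781
  white: 1562 × 1/4 = 390.5
χ² = Σ (O − E)² / E
  dark-blue: (416 − 390.5)² / 390.5 = 1.6652
  light-blue: (762 − 781)² / 781 = 0.4622
  white: (384 − 390.5)² / 390.5 = 0.1082
χ² = 1.6652 + 0.4622 + 0.1082 = 2.2356 ≈ 2.236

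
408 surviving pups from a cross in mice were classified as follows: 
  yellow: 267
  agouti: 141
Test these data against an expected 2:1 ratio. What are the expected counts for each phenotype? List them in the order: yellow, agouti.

272, 136

Expected counts for N = 408 under a 2:1 ratio (total parts = 3):
  yellow: 408 × 2/3 = 272
  agouti: 408 × 1/3 = 136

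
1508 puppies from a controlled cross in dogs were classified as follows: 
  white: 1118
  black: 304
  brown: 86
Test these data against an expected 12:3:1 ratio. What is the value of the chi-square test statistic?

Total ratio parts = 16. Expected numbers out of 1508:
  white: 1508 × 12/16 = 1131
  black: 1508 × 3/16 = 282.75
  brown: 1508 × 1/16 = 94.25
χ² = Σ (O − E)² / E
  white: (1118 − 1131)² / 1131 = 0.1494
  black: (304 − 282.75)² / 282.75 = 1.5970
  brown: (86 − 94.25)² / 94.25 = 0.7221
χ² = 0.1494 + 1.5970 + 0.7221 = 2.4685 ≈ 2.469

2.469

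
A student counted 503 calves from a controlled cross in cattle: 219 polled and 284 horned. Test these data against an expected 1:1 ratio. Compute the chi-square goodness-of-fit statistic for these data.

The 1:1 ratio has 2 parts, so with N = 503 the expected counts are:
  polled: 503 × 1/2 = 251.5
  horned: 503 × 1/2 = 251.5
χ² = Σ (O − E)² / E
  polled: (219 − 251.5)² / 251.5 = 4.1998
  horned: (284 − 251.5)² / 251.5 = 4.1998
χ² = 4.1998 + 4.1998 = 8.3996 ≈ 8.400

8.400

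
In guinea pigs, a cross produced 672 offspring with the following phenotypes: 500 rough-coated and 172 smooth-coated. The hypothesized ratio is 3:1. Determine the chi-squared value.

0.127

Under the 3:1 hypothesis (Σ ratio = 4, N = 672):
  rough-coated: 672 × 3/4 = 504
  smooth-coated: 672 × 1/4 = 168
χ² = Σ (O − E)² / E
  rough-coated: (500 − 504)² / 504 = 0.0317
  smooth-coated: (172 − 168)² / 168 = 0.0952
χ² = 0.0317 + 0.0952 = 0.1269 ≈ 0.127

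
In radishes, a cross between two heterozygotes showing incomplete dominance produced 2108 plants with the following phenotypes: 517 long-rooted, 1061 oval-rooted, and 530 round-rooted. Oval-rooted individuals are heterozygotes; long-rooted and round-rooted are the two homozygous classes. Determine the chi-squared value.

0.253

With incomplete dominance, a heterozygote × heterozygote cross gives a 1:2:1 phenotypic ratio.
The 1:2:1 ratio has 4 parts, so with N = 2108 the expected counts are:
  long-rooted: 2108 × 1/4 = 527
  oval-rooted: 2108 × 2/4 = 1054
  round-rooted: 2108 × 1/4 = 527
χ² = Σ (O − E)² / E
  long-rooted: (517 − 527)² / 527 = 0.1898
  oval-rooted: (1061 − 1054)² / 1054 = 0.0465
  round-rooted: (530 − 527)² / 527 = 0.0171
χ² = 0.1898 + 0.0465 + 0.0171 = 0.2534 ≈ 0.253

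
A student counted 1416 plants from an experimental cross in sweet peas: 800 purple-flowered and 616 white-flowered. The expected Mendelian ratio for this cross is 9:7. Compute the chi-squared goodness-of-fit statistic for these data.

0.035

Under the 9:7 hypothesis (Σ ratio = 16, N = 1416):
  purple-flowered: 1416 × 9/16 = 796.5
  white-flowered: 1416 × 7/16 = 619.5
χ² = Σ (O − E)² / E
  purple-flowered: (800 − 796.5)² / 796.5 = 0.0154
  white-flowered: (616 − 619.5)² / 619.5 = 0.0198
χ² = 0.0154 + 0.0198 = 0.0352 ≈ 0.035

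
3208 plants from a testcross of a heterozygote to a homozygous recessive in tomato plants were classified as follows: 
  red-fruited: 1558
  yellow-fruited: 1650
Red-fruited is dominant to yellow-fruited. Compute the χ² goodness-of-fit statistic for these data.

A testcross of a heterozygote (Aa × aa) gives a 1:1 phenotypic ratio.
Expected counts for N = 3208 under a 1:1 ratio (total parts = 2):
  red-fruited: 3208 × 1/2 = 1604
  yellow-fruited: 3208 × 1/2 = 1604
χ² = Σ (O − E)² / E
  red-fruited: (1558 − 1604)² / 1604 = 1.3192
  yellow-fruited: (1650 − 1604)² / 1604 = 1.3192
χ² = 1.3192 + 1.3192 = 2.6384 ≈ 2.638

2.638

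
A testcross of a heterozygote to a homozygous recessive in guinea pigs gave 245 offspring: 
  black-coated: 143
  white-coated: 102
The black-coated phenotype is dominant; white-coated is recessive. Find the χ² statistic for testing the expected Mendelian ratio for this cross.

6.861

A testcross of a heterozygote (Aa × aa) gives a 1:1 phenotypic ratio.
Total ratio parts = 2. Expected numbers out of 245:
  black-coated: 245 × 1/2 = 122.5
  white-coated: 245 × 1/2 = 122.5
χ² = Σ (O − E)² / E
  black-coated: (143 − 122.5)² / 122.5 = 3.4306
  white-coated: (102 − 122.5)² / 122.5 = 3.4306
χ² = 3.4306 + 3.4306 = 6.8612 ≈ 6.861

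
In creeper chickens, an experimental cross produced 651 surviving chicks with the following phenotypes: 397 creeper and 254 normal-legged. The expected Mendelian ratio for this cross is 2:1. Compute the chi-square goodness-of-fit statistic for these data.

Total ratio parts = 3. Expected numbers out of 651:
  creeper: 651 × 2/3 = 434
  normal-legged: 651 × 1/3 = 217
χ² = Σ (O − E)² / E
  creeper: (397 − 434)² / 434 = 3.1544
  normal-legged: (254 − 217)² / 217 = 6.3088
χ² = 3.1544 + 6.3088 = 9.4632 ≈ 9.463

9.463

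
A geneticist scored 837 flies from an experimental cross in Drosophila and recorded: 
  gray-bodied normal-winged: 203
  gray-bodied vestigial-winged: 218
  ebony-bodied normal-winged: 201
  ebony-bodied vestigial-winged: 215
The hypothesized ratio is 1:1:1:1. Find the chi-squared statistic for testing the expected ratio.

1.036

The 1:1:1:1 ratio has 4 parts, so with N = 837 the expected counts are:
  gray-bodied normal-winged: 837 × 1/4 = 209.25
  gray-bodied vestigial-winged: 837 × 1/4 = 209.25
  ebony-bodied normal-winged: 837 × 1/4 = 209.25
  ebony-bodied vestigial-winged: 837 × 1/4 = 209.25
χ² = Σ (O − E)² / E
  gray-bodied normal-winged: (203 − 209.25)² / 209.25 = 0.1867
  gray-bodied vestigial-winged: (218 − 209.25)² / 209.25 = 0.3659
  ebony-bodied normal-winged: (201 − 209.25)² / 209.25 = 0.3253
  ebony-bodied vestigial-winged: (215 − 209.25)² / 209.25 = 0.1580
χ² = 0.1867 + 0.3659 + 0.3253 + 0.1580 = 1.0359 ≈ 1.036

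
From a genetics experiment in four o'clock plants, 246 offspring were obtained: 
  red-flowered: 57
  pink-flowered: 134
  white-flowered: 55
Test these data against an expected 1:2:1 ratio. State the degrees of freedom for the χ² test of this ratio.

A goodness-of-fit test with 3 phenotype classes has df = 3 − 1 = 2.

2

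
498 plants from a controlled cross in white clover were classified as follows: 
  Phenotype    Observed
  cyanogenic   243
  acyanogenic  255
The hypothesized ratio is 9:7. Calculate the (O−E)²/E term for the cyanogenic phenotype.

The 9:7 ratio has 16 parts, so with N = 498 the expected counts are:
  cyanogenic: 498 × 9/16 = 280.125
  acyanogenic: 498 × 7/16 = 217.875
Contribution of cyanogenic: (243 − 280.125)² / 280.125 = 4.9202

4.920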